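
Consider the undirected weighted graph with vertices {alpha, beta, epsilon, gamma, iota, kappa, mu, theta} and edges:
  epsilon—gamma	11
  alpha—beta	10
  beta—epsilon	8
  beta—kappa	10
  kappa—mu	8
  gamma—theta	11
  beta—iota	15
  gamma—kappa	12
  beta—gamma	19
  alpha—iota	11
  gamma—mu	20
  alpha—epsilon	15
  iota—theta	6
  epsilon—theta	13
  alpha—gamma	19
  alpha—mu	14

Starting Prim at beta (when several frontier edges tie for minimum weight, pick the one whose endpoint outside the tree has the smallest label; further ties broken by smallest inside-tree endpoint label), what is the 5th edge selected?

epsilon-gamma

Grow the tree from beta using Prim:
Step 1: cheapest edge leaving the tree is beta—epsilon (8); add epsilon.
Step 2: cheapest edge leaving the tree is alpha—beta (10); add alpha.
Step 3: cheapest edge leaving the tree is beta—kappa (10); add kappa.
Step 4: cheapest edge leaving the tree is kappa—mu (8); add mu.
Step 5: cheapest edge leaving the tree is epsilon—gamma (11); add gamma.
Step 6: cheapest edge leaving the tree is alpha—iota (11); add iota.
Step 7: cheapest edge leaving the tree is iota—theta (6); add theta.
The 5th edge added is epsilon—gamma.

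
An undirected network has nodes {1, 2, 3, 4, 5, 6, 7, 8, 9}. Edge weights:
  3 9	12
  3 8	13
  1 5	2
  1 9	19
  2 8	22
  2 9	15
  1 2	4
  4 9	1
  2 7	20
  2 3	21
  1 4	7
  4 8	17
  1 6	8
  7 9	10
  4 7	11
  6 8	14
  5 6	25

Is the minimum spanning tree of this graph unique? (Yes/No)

Sort edges by weight, then run Kruskal:
4 9 (1): add — endpoints in different components.
1 5 (2): add — endpoints in different components.
1 2 (4): add — endpoints in different components.
1 4 (7): add — endpoints in different components.
1 6 (8): add — endpoints in different components.
7 9 (10): add — endpoints in different components.
4 7 (11): skip — 4 and 7 already connected.
3 9 (12): add — endpoints in different components.
3 8 (13): add — endpoints in different components.
Every non-tree edge has weight strictly greater than the heaviest edge on the tree path between its endpoints, so the MST is unique.

Yes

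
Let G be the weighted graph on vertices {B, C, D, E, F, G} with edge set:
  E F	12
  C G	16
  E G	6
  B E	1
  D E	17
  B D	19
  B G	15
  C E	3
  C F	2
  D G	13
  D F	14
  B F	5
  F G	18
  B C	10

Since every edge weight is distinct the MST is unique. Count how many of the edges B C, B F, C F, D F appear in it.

Kruskal: consider edges lightest-first.
B E (1): add. Components now {B,E} {C} {D} {F} {G}
C F (2): add. Components now {B,E} {C,F} {D} {G}
C E (3): add. Components now {B,C,E,F} {D} {G}
B F (5): skip — B and F already connected.
E G (6): add. Components now {B,C,E,F,G} {D}
B C (10): skip — B and C already connected.
E F (12): skip — E and F already connected.
D G (13): add. Components now {B,C,D,E,F,G}
MST edge set: {B E, C F, C E, E G, D G}.
Of the listed edges, {C F} are in the MST → 1.

1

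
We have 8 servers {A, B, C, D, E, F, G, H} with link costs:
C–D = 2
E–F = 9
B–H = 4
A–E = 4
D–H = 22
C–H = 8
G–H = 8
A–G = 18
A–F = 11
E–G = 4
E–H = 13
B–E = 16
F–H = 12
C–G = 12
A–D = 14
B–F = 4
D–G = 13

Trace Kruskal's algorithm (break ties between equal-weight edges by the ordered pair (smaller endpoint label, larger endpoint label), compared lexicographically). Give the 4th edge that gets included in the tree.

Kruskal: consider edges lightest-first.
C–D (2): add — endpoints in different components.
A–E (4): add — endpoints in different components.
B–F (4): add — endpoints in different components.
B–H (4): add — endpoints in different components.
E–G (4): add — endpoints in different components.
C–H (8): add — endpoints in different components.
G–H (8): add — endpoints in different components.
The 4th edge added is B–H.

B-H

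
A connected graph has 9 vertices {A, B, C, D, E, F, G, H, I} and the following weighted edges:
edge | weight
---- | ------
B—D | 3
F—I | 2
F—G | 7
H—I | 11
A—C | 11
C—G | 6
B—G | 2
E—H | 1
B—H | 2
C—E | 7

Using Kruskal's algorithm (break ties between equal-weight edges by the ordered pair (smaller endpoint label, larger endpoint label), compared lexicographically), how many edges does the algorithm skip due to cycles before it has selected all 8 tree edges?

Kruskal's algorithm — process edges by increasing weight (ties by edge label):
E—H (1): add — endpoints in different components.
B—G (2): add — endpoints in different components.
B—H (2): add — endpoints in different components.
F—I (2): add — endpoints in different components.
B—D (3): add — endpoints in different components.
C—G (6): add — endpoints in different components.
C—E (7): skip — C and E already connected.
F—G (7): add — endpoints in different components.
A—C (11): add — endpoints in different components.
Edges rejected before the tree was complete: 1.

1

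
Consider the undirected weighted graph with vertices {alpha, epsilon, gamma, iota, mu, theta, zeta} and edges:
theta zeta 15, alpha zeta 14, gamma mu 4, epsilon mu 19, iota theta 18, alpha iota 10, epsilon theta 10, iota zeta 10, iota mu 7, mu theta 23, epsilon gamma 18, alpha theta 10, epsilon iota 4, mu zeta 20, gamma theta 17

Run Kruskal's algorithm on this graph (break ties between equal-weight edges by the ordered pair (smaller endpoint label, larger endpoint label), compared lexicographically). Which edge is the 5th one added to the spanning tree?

Sort edges by weight, then run Kruskal:
epsilon iota (4): add — endpoints in different components.
gamma mu (4): add — endpoints in different components.
iota mu (7): add — endpoints in different components.
alpha iota (10): add — endpoints in different components.
alpha theta (10): add — endpoints in different components.
epsilon theta (10): skip — theta and epsilon already connected.
iota zeta (10): add — endpoints in different components.
The 5th edge added is alpha theta.

alpha-theta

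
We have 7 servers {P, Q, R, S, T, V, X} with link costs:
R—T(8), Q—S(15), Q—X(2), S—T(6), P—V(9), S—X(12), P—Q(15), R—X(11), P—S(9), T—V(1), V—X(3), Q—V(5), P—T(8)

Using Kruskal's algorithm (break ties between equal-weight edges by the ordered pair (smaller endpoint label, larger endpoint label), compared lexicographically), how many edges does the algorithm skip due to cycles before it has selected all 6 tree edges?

1

Kruskal's algorithm — process edges by increasing weight (ties by edge label):
T—V (1): add — endpoints in different components.
Q—X (2): add — endpoints in different components.
V—X (3): add — endpoints in different components.
Q—V (5): skip — V and Q already connected.
S—T (6): add — endpoints in different components.
P—T (8): add — endpoints in different components.
R—T (8): add — endpoints in different components.
Edges rejected before the tree was complete: 1.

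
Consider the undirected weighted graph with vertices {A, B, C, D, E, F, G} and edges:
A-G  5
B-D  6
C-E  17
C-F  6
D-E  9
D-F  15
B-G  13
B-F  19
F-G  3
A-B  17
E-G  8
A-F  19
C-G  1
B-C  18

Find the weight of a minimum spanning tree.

Prim, starting at F.
Step 1: frontier [F-G 3, C-F 6, D-F 15, A-F 19, B-F 19] → take F-G (3); add G.
Step 2: frontier [C-F 6, D-F 15, A-F 19, B-F 19, C-G 1, A-G 5, E-G 8, B-G 13] → take C-G (1); add C.
Step 3: frontier [C-E 17, B-C 18, D-F 15, A-F 19, B-F 19, A-G 5, E-G 8, B-G 13] → take A-G (5); add A.
Step 4: frontier [A-B 17, C-E 17, B-C 18, D-F 15, B-F 19, E-G 8, B-G 13] → take E-G (8); add E.
Step 5: frontier [A-B 17, B-C 18, D-E 9, D-F 15, B-F 19, B-G 13] → take D-E (9); add D.
Step 6: frontier [A-B 17, B-C 18, B-D 6, B-F 19, B-G 13] → take B-D (6); add B.
MST edges: F-G, C-G, A-G, E-G, D-E, B-D; total weight 3+1+5+8+9+6 = 32.

32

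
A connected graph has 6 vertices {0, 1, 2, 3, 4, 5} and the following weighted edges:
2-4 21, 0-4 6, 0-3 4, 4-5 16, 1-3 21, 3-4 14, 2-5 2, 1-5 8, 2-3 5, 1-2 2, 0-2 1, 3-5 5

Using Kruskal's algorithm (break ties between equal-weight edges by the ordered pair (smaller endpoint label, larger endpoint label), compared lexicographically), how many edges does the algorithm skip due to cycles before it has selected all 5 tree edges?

Kruskal's algorithm — process edges by increasing weight (ties by edge label):
0-2 (1): add. Components now {0,2} {1} {3} {4} {5}
1-2 (2): add. Components now {0,1,2} {3} {4} {5}
2-5 (2): add. Components now {0,1,2,5} {3} {4}
0-3 (4): add. Components now {0,1,2,3,5} {4}
2-3 (5): skip — 2 and 3 already connected.
3-5 (5): skip — 3 and 5 already connected.
0-4 (6): add. Components now {0,1,2,3,4,5}
Edges rejected before the tree was complete: 2.

2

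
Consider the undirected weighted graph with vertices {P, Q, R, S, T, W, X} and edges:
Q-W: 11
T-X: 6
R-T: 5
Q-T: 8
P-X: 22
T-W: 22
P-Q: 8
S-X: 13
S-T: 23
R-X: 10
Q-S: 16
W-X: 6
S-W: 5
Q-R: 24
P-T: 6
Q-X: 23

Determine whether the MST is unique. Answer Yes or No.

No

Sort edges by weight, then run Kruskal:
R-T (5): add — endpoints in different components.
S-W (5): add — endpoints in different components.
P-T (6): add — endpoints in different components.
T-X (6): add — endpoints in different components.
W-X (6): add — endpoints in different components.
P-Q (8): add — endpoints in different components.
Non-tree edge Q-T has weight 8, equal to the heaviest edge on its tree cycle — swapping gives another MST of the same weight. Not unique.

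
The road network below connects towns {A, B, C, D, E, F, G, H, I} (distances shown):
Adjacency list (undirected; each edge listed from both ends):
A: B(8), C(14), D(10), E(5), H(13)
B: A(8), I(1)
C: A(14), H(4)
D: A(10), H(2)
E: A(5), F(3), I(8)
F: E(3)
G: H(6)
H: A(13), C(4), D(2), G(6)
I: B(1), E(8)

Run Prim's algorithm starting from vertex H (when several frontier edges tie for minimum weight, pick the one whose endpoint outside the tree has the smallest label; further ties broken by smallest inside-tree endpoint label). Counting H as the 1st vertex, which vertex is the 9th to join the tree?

Grow the tree from H using Prim:
Step 1: cheapest edge leaving the tree is D H (2); add D.
Step 2: cheapest edge leaving the tree is C H (4); add C.
Step 3: cheapest edge leaving the tree is G H (6); add G.
Step 4: cheapest edge leaving the tree is A D (10); add A.
Step 5: cheapest edge leaving the tree is A E (5); add E.
Step 6: cheapest edge leaving the tree is E F (3); add F.
Step 7: cheapest edge leaving the tree is A B (8); add B.
Step 8: cheapest edge leaving the tree is B I (1); add I.
Vertex order: H, D, C, G, A, E, F, B, I. The 9th vertex is I.

I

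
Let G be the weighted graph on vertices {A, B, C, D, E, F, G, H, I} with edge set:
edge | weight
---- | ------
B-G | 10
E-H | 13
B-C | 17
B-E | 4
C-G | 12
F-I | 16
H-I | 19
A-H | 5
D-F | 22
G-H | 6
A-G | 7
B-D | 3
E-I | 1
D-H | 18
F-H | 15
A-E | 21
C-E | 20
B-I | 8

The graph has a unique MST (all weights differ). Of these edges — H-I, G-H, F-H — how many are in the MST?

Kruskal: consider edges lightest-first.
E-I (1): add — endpoints in different components.
B-D (3): add — endpoints in different components.
B-E (4): add — endpoints in different components.
A-H (5): add — endpoints in different components.
G-H (6): add — endpoints in different components.
A-G (7): skip — A and G already connected.
B-I (8): skip — B and I already connected.
B-G (10): add — endpoints in different components.
C-G (12): add — endpoints in different components.
E-H (13): skip — E and H already connected.
F-H (15): add — endpoints in different components.
MST edge set: {E-I, B-D, B-E, A-H, G-H, B-G, C-G, F-H}.
Of the listed edges, {G-H, F-H} are in the MST → 2.

2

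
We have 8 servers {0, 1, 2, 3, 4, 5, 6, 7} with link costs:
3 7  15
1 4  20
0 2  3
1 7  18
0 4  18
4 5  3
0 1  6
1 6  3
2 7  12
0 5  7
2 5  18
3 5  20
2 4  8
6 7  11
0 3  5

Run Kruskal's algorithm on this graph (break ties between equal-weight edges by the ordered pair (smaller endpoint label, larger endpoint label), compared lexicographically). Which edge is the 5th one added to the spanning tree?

0-1

Kruskal: consider edges lightest-first.
0 2 (3): add — endpoints in different components.
1 6 (3): add — endpoints in different components.
4 5 (3): add — endpoints in different components.
0 3 (5): add — endpoints in different components.
0 1 (6): add — endpoints in different components.
0 5 (7): add — endpoints in different components.
2 4 (8): skip — 2 and 4 already connected.
6 7 (11): add — endpoints in different components.
The 5th edge added is 0 1.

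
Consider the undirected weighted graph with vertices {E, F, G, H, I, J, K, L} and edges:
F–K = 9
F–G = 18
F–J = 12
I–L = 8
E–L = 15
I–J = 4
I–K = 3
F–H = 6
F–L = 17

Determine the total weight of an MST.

Prim, starting at K.
Step 1: cheapest edge leaving the tree is I–K (3); add I.
Step 2: cheapest edge leaving the tree is I–J (4); add J.
Step 3: cheapest edge leaving the tree is I–L (8); add L.
Step 4: cheapest edge leaving the tree is F–K (9); add F.
Step 5: cheapest edge leaving the tree is F–H (6); add H.
Step 6: cheapest edge leaving the tree is E–L (15); add E.
Step 7: cheapest edge leaving the tree is F–G (18); add G.
MST edges: I–K, I–J, I–L, F–K, F–H, E–L, F–G; total weight 3+4+8+9+6+15+18 = 63.

63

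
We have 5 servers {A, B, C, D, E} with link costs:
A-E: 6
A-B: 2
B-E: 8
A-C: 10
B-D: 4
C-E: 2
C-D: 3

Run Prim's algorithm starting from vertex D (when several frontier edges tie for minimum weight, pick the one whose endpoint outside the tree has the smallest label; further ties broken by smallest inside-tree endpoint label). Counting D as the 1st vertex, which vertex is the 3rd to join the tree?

E

Grow the tree from D using Prim:
Step 1: frontier [C-D 3, B-D 4] → take C-D (3); add C.
Step 2: frontier [C-E 2, A-C 10, B-D 4] → take C-E (2); add E.
Step 3: frontier [A-C 10, B-D 4, A-E 6, B-E 8] → take B-D (4); add B.
Step 4: frontier [A-B 2, A-C 10, A-E 6] → take A-B (2); add A.
Vertex order: D, C, E, B, A. The 3rd vertex is E.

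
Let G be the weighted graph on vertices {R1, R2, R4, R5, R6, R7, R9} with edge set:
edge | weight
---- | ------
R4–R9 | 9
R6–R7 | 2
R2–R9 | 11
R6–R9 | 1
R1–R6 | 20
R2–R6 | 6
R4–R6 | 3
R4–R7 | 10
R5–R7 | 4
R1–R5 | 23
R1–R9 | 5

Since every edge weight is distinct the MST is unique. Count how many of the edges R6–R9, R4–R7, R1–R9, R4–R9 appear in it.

Sort edges by weight, then run Kruskal:
R6–R9 (1): add — endpoints in different components.
R6–R7 (2): add — endpoints in different components.
R4–R6 (3): add — endpoints in different components.
R5–R7 (4): add — endpoints in different components.
R1–R9 (5): add — endpoints in different components.
R2–R6 (6): add — endpoints in different components.
MST edge set: {R6–R9, R6–R7, R4–R6, R5–R7, R1–R9, R2–R6}.
Of the listed edges, {R6–R9, R1–R9} are in the MST → 2.

2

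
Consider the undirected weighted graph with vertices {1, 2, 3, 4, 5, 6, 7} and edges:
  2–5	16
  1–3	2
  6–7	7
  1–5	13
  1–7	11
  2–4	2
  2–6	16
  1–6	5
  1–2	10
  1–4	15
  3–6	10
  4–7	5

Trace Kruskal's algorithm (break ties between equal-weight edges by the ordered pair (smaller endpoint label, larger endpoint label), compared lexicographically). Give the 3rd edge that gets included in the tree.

1-6

Kruskal's algorithm — process edges by increasing weight (ties by edge label):
1–3 (2): add — endpoints in different components.
2–4 (2): add — endpoints in different components.
1–6 (5): add — endpoints in different components.
4–7 (5): add — endpoints in different components.
6–7 (7): add — endpoints in different components.
1–2 (10): skip — 1 and 2 already connected.
3–6 (10): skip — 3 and 6 already connected.
1–7 (11): skip — 1 and 7 already connected.
1–5 (13): add — endpoints in different components.
The 3rd edge added is 1–6.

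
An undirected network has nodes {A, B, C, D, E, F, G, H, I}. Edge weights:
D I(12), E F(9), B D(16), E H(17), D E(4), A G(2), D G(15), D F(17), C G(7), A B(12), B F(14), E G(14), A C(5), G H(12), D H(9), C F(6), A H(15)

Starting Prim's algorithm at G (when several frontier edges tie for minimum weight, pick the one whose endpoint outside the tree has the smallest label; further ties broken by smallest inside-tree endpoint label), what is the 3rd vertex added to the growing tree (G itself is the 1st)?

Prim, starting at G.
Step 1: cheapest edge leaving the tree is A G (2); add A.
Step 2: cheapest edge leaving the tree is A C (5); add C.
Step 3: cheapest edge leaving the tree is C F (6); add F.
Step 4: cheapest edge leaving the tree is E F (9); add E.
Step 5: cheapest edge leaving the tree is D E (4); add D.
Step 6: cheapest edge leaving the tree is D H (9); add H.
Step 7: cheapest edge leaving the tree is A B (12); add B.
Step 8: cheapest edge leaving the tree is D I (12); add I.
Vertex order: G, A, C, F, E, D, H, B, I. The 3rd vertex is C.

C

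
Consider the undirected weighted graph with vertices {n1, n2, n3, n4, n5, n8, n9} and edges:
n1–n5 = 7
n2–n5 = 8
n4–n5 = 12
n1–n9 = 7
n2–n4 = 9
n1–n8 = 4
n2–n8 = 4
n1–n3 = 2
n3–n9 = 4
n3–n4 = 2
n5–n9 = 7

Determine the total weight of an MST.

23

Kruskal's algorithm — process edges by increasing weight (ties by edge label):
n1–n3 (2): add. Components now {n1,n3} {n2} {n9} {n5} {n4} {n8}
n3–n4 (2): add. Components now {n1,n3,n4} {n2} {n9} {n5} {n8}
n1–n8 (4): add. Components now {n1,n3,n4,n8} {n2} {n9} {n5}
n2–n8 (4): add. Components now {n1,n2,n3,n4,n8} {n9} {n5}
n3–n9 (4): add. Components now {n1,n2,n3,n4,n8,n9} {n5}
n1–n5 (7): add. Components now {n1,n2,n3,n4,n5,n8,n9}
MST edges: n1–n3, n3–n4, n1–n8, n2–n8, n3–n9, n1–n5; total weight 2+2+4+4+4+7 = 23.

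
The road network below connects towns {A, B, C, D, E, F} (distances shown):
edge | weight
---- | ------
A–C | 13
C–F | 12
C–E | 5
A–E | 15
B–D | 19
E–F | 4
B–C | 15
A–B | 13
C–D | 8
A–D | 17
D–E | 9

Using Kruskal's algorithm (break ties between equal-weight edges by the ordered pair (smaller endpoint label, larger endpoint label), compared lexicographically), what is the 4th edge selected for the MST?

A-B

Sort edges by weight, then run Kruskal:
E–F (4): add. Components now {A} {B} {C} {D} {E,F}
C–E (5): add. Components now {A} {B} {C,E,F} {D}
C–D (8): add. Components now {A} {B} {C,D,E,F}
D–E (9): skip — D and E already connected.
C–F (12): skip — C and F already connected.
A–B (13): add. Components now {A,B} {C,D,E,F}
A–C (13): add. Components now {A,B,C,D,E,F}
The 4th edge added is A–B.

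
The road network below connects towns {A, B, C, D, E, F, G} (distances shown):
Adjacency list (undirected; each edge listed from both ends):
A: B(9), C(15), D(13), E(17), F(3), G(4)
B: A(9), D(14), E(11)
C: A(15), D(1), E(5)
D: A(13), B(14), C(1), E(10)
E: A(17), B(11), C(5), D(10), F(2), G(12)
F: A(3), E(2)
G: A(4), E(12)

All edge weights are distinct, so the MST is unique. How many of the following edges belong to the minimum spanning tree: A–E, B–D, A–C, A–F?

Sort edges by weight, then run Kruskal:
C–D (1): add — endpoints in different components.
E–F (2): add — endpoints in different components.
A–F (3): add — endpoints in different components.
A–G (4): add — endpoints in different components.
C–E (5): add — endpoints in different components.
A–B (9): add — endpoints in different components.
MST edge set: {C–D, E–F, A–F, A–G, C–E, A–B}.
Of the listed edges, {A–F} are in the MST → 1.

1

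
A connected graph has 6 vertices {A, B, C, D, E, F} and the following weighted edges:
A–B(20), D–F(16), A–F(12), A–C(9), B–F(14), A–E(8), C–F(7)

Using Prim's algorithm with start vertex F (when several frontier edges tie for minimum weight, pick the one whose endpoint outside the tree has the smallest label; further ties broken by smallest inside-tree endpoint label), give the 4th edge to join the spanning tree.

B-F

Prim, starting at F.
Step 1: frontier [C–F 7, A–F 12, B–F 14, D–F 16] → take C–F (7); add C.
Step 2: frontier [A–C 9, A–F 12, B–F 14, D–F 16] → take A–C (9); add A.
Step 3: frontier [A–E 8, A–B 20, B–F 14, D–F 16] → take A–E (8); add E.
Step 4: frontier [A–B 20, B–F 14, D–F 16] → take B–F (14); add B.
Step 5: frontier [D–F 16] → take D–F (16); add D.
The 4th edge added is B–F.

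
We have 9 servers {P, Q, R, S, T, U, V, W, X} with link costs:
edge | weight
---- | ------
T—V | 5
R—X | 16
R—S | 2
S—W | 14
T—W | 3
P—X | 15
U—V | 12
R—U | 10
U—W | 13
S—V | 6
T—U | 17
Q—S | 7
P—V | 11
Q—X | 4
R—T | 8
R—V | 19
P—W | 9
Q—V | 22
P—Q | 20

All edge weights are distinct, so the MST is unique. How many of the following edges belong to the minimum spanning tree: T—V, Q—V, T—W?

Kruskal: consider edges lightest-first.
R—S (2): add — endpoints in different components.
T—W (3): add — endpoints in different components.
Q—X (4): add — endpoints in different components.
T—V (5): add — endpoints in different components.
S—V (6): add — endpoints in different components.
Q—S (7): add — endpoints in different components.
R—T (8): skip — R and T already connected.
P—W (9): add — endpoints in different components.
R—U (10): add — endpoints in different components.
MST edge set: {R—S, T—W, Q—X, T—V, S—V, Q—S, P—W, R—U}.
Of the listed edges, {T—V, T—W} are in the MST → 2.

2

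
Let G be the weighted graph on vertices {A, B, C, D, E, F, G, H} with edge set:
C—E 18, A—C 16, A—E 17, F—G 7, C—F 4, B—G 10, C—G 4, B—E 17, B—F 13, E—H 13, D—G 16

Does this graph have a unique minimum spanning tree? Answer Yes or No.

Sort edges by weight, then run Kruskal:
C—F (4): add — endpoints in different components.
C—G (4): add — endpoints in different components.
F—G (7): skip — F and G already connected.
B—G (10): add — endpoints in different components.
B—F (13): skip — B and F already connected.
E—H (13): add — endpoints in different components.
A—C (16): add — endpoints in different components.
D—G (16): add — endpoints in different components.
A—E (17): add — endpoints in different components.
Non-tree edge B—E has weight 17, equal to the heaviest edge on its tree cycle — swapping gives another MST of the same weight. Not unique.

No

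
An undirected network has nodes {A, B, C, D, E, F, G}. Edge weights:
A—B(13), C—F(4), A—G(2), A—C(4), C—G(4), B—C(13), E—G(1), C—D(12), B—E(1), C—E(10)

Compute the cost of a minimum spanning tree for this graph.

24

Kruskal: consider edges lightest-first.
B—E (1): add. Components now {A} {B,E} {C} {D} {F} {G}
E—G (1): add. Components now {A} {B,E,G} {C} {D} {F}
A—G (2): add. Components now {A,B,E,G} {C} {D} {F}
A—C (4): add. Components now {A,B,C,E,G} {D} {F}
C—F (4): add. Components now {A,B,C,E,F,G} {D}
C—G (4): skip — C and G already connected.
C—E (10): skip — C and E already connected.
C—D (12): add. Components now {A,B,C,D,E,F,G}
MST edges: B—E, E—G, A—G, A—C, C—F, C—D; total weight 1+1+2+4+4+12 = 24.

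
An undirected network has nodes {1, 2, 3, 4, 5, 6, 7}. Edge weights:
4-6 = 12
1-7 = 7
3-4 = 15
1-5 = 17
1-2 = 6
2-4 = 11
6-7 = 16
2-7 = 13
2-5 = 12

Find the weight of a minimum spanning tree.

Grow the tree from 3 using Prim:
Step 1: cheapest edge leaving the tree is 3-4 (15); add 4.
Step 2: cheapest edge leaving the tree is 2-4 (11); add 2.
Step 3: cheapest edge leaving the tree is 1-2 (6); add 1.
Step 4: cheapest edge leaving the tree is 1-7 (7); add 7.
Step 5: cheapest edge leaving the tree is 2-5 (12); add 5.
Step 6: cheapest edge leaving the tree is 4-6 (12); add 6.
MST edges: 3-4, 2-4, 1-2, 1-7, 2-5, 4-6; total weight 15+11+6+7+12+12 = 63.

63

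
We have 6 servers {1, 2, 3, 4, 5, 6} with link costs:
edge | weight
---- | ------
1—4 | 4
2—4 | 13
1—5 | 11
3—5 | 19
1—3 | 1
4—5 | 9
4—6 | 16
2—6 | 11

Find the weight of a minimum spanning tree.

Kruskal's algorithm — process edges by increasing weight (ties by edge label):
1—3 (1): add — endpoints in different components.
1—4 (4): add — endpoints in different components.
4—5 (9): add — endpoints in different components.
1—5 (11): skip — 1 and 5 already connected.
2—6 (11): add — endpoints in different components.
2—4 (13): add — endpoints in different components.
MST edges: 1—3, 1—4, 4—5, 2—6, 2—4; total weight 1+4+9+11+13 = 38.

38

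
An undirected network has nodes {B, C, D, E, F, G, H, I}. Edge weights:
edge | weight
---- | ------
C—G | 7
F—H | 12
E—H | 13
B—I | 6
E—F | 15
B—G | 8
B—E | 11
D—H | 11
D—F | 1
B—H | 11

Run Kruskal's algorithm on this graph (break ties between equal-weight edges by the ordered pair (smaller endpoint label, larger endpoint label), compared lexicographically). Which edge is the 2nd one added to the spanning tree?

B-I

Kruskal's algorithm — process edges by increasing weight (ties by edge label):
D—F (1): add — endpoints in different components.
B—I (6): add — endpoints in different components.
C—G (7): add — endpoints in different components.
B—G (8): add — endpoints in different components.
B—E (11): add — endpoints in different components.
B—H (11): add — endpoints in different components.
D—H (11): add — endpoints in different components.
The 2nd edge added is B—I.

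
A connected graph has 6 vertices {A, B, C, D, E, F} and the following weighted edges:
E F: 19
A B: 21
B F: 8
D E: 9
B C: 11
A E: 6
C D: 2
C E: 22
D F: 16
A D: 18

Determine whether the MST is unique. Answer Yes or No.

Kruskal's algorithm — process edges by increasing weight (ties by edge label):
C D (2): add. Components now {A} {B} {C,D} {E} {F}
A E (6): add. Components now {A,E} {B} {C,D} {F}
B F (8): add. Components now {A,E} {B,F} {C,D}
D E (9): add. Components now {A,C,D,E} {B,F}
B C (11): add. Components now {A,B,C,D,E,F}
Every non-tree edge has weight strictly greater than the heaviest edge on the tree path between its endpoints, so the MST is unique.

Yes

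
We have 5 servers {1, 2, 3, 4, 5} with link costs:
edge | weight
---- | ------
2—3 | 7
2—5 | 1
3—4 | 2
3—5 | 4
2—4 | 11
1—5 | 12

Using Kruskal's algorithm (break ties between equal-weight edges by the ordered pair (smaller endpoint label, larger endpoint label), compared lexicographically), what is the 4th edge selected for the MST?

Kruskal: consider edges lightest-first.
2—5 (1): add — endpoints in different components.
3—4 (2): add — endpoints in different components.
3—5 (4): add — endpoints in different components.
2—3 (7): skip — 2 and 3 already connected.
2—4 (11): skip — 2 and 4 already connected.
1—5 (12): add — endpoints in different components.
The 4th edge added is 1—5.

1-5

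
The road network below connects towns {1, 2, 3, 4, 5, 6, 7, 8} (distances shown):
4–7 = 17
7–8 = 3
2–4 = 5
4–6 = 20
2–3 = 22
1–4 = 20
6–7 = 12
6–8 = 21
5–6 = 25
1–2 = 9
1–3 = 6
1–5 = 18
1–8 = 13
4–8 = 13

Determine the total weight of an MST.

Sort edges by weight, then run Kruskal:
7–8 (3): add — endpoints in different components.
2–4 (5): add — endpoints in different components.
1–3 (6): add — endpoints in different components.
1–2 (9): add — endpoints in different components.
6–7 (12): add — endpoints in different components.
1–8 (13): add — endpoints in different components.
4–8 (13): skip — 4 and 8 already connected.
4–7 (17): skip — 4 and 7 already connected.
1–5 (18): add — endpoints in different components.
MST edges: 7–8, 2–4, 1–3, 1–2, 6–7, 1–8, 1–5; total weight 3+5+6+9+12+13+18 = 66.

66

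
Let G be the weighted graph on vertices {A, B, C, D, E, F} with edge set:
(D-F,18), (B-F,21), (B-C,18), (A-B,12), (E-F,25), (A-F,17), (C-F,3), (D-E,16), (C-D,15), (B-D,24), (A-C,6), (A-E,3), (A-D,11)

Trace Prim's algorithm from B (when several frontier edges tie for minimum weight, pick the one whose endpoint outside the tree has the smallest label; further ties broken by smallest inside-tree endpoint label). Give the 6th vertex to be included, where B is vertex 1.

D

Grow the tree from B using Prim:
Step 1: frontier [A-B 12, B-C 18, B-F 21, B-D 24] → take A-B (12); add A.
Step 2: frontier [A-E 3, A-C 6, A-D 11, A-F 17, B-C 18, B-F 21, B-D 24] → take A-E (3); add E.
Step 3: frontier [A-C 6, A-D 11, A-F 17, B-C 18, B-F 21, B-D 24, D-E 16, E-F 25] → take A-C (6); add C.
Step 4: frontier [A-D 11, A-F 17, B-F 21, B-D 24, C-F 3, C-D 15, D-E 16, E-F 25] → take C-F (3); add F.
Step 5: frontier [A-D 11, B-D 24, C-D 15, D-E 16, D-F 18] → take A-D (11); add D.
Vertex order: B, A, E, C, F, D. The 6th vertex is D.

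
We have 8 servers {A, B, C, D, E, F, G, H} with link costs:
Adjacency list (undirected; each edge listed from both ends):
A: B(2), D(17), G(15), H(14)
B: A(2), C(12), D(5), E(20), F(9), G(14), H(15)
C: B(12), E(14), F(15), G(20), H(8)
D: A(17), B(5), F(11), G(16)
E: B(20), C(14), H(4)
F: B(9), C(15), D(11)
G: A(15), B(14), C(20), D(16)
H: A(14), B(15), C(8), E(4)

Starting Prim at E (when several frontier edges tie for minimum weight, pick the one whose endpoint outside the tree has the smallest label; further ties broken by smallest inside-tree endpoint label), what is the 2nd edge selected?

C-H

Prim's algorithm from E:
Step 1: cheapest edge leaving the tree is E H (4); add H.
Step 2: cheapest edge leaving the tree is C H (8); add C.
Step 3: cheapest edge leaving the tree is B C (12); add B.
Step 4: cheapest edge leaving the tree is A B (2); add A.
Step 5: cheapest edge leaving the tree is B D (5); add D.
Step 6: cheapest edge leaving the tree is B F (9); add F.
Step 7: cheapest edge leaving the tree is B G (14); add G.
The 2nd edge added is C H.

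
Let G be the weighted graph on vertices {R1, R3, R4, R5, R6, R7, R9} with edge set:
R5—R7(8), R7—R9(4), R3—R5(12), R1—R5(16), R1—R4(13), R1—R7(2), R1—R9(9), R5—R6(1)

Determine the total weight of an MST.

40

Sort edges by weight, then run Kruskal:
R5—R6 (1): add — endpoints in different components.
R1—R7 (2): add — endpoints in different components.
R7—R9 (4): add — endpoints in different components.
R5—R7 (8): add — endpoints in different components.
R1—R9 (9): skip — R9 and R1 already connected.
R3—R5 (12): add — endpoints in different components.
R1—R4 (13): add — endpoints in different components.
MST edges: R5—R6, R1—R7, R7—R9, R5—R7, R3—R5, R1—R4; total weight 1+2+4+8+12+13 = 40.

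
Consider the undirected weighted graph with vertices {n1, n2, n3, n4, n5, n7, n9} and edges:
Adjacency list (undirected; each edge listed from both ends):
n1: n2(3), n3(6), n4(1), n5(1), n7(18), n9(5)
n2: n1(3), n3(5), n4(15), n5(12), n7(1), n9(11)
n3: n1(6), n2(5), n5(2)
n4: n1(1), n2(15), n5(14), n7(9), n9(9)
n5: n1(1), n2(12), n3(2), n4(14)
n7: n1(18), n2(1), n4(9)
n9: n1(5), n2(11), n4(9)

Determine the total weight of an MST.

13

Kruskal's algorithm — process edges by increasing weight (ties by edge label):
n1—n4 (1): add — endpoints in different components.
n1—n5 (1): add — endpoints in different components.
n2—n7 (1): add — endpoints in different components.
n3—n5 (2): add — endpoints in different components.
n1—n2 (3): add — endpoints in different components.
n1—n9 (5): add — endpoints in different components.
MST edges: n1—n4, n1—n5, n2—n7, n3—n5, n1—n2, n1—n9; total weight 1+1+1+2+3+5 = 13.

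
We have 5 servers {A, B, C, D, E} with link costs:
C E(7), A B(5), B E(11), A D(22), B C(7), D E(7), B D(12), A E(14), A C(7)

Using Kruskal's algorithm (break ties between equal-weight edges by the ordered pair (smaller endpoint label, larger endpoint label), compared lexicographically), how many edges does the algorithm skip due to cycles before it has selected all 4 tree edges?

1

Sort edges by weight, then run Kruskal:
A B (5): add. Components now {A,B} {C} {D} {E}
A C (7): add. Components now {A,B,C} {D} {E}
B C (7): skip — B and C already connected.
C E (7): add. Components now {A,B,C,E} {D}
D E (7): add. Components now {A,B,C,D,E}
Edges rejected before the tree was complete: 1.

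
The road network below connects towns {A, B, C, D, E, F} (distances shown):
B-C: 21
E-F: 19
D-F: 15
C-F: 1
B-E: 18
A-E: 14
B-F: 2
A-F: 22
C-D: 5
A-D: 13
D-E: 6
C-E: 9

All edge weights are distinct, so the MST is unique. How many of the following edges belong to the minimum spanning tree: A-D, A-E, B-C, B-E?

1

Kruskal: consider edges lightest-first.
C-F (1): add — endpoints in different components.
B-F (2): add — endpoints in different components.
C-D (5): add — endpoints in different components.
D-E (6): add — endpoints in different components.
C-E (9): skip — C and E already connected.
A-D (13): add — endpoints in different components.
MST edge set: {C-F, B-F, C-D, D-E, A-D}.
Of the listed edges, {A-D} are in the MST → 1.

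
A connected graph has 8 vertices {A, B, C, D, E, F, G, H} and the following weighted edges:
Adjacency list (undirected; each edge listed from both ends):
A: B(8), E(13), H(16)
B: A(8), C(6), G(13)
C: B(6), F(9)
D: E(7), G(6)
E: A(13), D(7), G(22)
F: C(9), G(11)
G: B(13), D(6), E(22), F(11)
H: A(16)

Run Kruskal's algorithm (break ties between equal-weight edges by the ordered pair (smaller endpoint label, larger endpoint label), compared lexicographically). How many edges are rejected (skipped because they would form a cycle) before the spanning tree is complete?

2

Kruskal's algorithm — process edges by increasing weight (ties by edge label):
B—C (6): add — endpoints in different components.
D—G (6): add — endpoints in different components.
D—E (7): add — endpoints in different components.
A—B (8): add — endpoints in different components.
C—F (9): add — endpoints in different components.
F—G (11): add — endpoints in different components.
A—E (13): skip — A and E already connected.
B—G (13): skip — B and G already connected.
A—H (16): add — endpoints in different components.
Edges rejected before the tree was complete: 2.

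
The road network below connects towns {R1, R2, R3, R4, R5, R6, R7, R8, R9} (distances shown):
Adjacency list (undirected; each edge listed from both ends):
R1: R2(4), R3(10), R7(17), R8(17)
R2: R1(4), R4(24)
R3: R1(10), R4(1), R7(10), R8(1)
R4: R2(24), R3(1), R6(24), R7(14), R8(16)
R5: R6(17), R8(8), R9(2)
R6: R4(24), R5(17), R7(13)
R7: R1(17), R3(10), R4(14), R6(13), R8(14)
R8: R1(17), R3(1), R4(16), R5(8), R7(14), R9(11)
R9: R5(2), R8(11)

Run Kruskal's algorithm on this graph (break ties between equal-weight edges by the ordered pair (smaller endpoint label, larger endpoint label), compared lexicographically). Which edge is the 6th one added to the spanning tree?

Kruskal's algorithm — process edges by increasing weight (ties by edge label):
R3-R4 (1): add — endpoints in different components.
R3-R8 (1): add — endpoints in different components.
R5-R9 (2): add — endpoints in different components.
R1-R2 (4): add — endpoints in different components.
R5-R8 (8): add — endpoints in different components.
R1-R3 (10): add — endpoints in different components.
R3-R7 (10): add — endpoints in different components.
R8-R9 (11): skip — R8 and R9 already connected.
R6-R7 (13): add — endpoints in different components.
The 6th edge added is R1-R3.

R1-R3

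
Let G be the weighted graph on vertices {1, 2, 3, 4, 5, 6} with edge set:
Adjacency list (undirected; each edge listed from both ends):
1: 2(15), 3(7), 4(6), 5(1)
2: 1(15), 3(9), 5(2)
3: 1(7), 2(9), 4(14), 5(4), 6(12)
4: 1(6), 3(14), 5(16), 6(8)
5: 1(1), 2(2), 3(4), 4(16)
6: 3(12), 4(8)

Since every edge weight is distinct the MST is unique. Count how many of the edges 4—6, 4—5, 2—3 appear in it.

1

Sort edges by weight, then run Kruskal:
1—5 (1): add — endpoints in different components.
2—5 (2): add — endpoints in different components.
3—5 (4): add — endpoints in different components.
1—4 (6): add — endpoints in different components.
1—3 (7): skip — 1 and 3 already connected.
4—6 (8): add — endpoints in different components.
MST edge set: {1—5, 2—5, 3—5, 1—4, 4—6}.
Of the listed edges, {4—6} are in the MST → 1.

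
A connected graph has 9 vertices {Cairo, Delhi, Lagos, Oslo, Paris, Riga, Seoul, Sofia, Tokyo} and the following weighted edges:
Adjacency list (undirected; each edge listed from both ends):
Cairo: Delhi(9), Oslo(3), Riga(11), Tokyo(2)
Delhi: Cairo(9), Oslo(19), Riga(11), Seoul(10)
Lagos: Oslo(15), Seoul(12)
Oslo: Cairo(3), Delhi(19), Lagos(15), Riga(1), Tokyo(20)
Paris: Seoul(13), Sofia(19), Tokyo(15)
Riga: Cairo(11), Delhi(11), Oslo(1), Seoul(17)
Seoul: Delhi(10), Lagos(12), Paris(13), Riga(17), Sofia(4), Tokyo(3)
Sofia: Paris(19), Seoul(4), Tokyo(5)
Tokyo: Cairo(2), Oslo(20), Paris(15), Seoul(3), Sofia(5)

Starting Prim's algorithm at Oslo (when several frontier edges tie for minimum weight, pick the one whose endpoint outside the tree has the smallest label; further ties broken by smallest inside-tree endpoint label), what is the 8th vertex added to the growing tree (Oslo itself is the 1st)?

Prim, starting at Oslo.
Step 1: cheapest edge leaving the tree is Oslo Riga (1); add Riga.
Step 2: cheapest edge leaving the tree is Cairo Oslo (3); add Cairo.
Step 3: cheapest edge leaving the tree is Cairo Tokyo (2); add Tokyo.
Step 4: cheapest edge leaving the tree is Seoul Tokyo (3); add Seoul.
Step 5: cheapest edge leaving the tree is Seoul Sofia (4); add Sofia.
Step 6: cheapest edge leaving the tree is Cairo Delhi (9); add Delhi.
Step 7: cheapest edge leaving the tree is Lagos Seoul (12); add Lagos.
Step 8: cheapest edge leaving the tree is Paris Seoul (13); add Paris.
Vertex order: Oslo, Riga, Cairo, Tokyo, Seoul, Sofia, Delhi, Lagos, Paris. The 8th vertex is Lagos.

Lagos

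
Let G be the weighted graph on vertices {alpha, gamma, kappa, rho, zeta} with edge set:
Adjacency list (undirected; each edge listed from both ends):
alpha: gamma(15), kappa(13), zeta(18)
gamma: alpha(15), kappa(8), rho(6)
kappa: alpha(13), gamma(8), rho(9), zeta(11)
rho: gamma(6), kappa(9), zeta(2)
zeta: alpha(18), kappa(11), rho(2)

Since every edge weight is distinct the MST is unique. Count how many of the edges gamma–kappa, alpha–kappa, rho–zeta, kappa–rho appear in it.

3

Kruskal: consider edges lightest-first.
rho–zeta (2): add. Components now {alpha} {gamma} {rho,zeta} {kappa}
gamma–rho (6): add. Components now {alpha} {gamma,rho,zeta} {kappa}
gamma–kappa (8): add. Components now {alpha} {gamma,kappa,rho,zeta}
kappa–rho (9): skip — rho and kappa already connected.
kappa–zeta (11): skip — kappa and zeta already connected.
alpha–kappa (13): add. Components now {alpha,gamma,kappa,rho,zeta}
MST edge set: {rho–zeta, gamma–rho, gamma–kappa, alpha–kappa}.
Of the listed edges, {gamma–kappa, alpha–kappa, rho–zeta} are in the MST → 3.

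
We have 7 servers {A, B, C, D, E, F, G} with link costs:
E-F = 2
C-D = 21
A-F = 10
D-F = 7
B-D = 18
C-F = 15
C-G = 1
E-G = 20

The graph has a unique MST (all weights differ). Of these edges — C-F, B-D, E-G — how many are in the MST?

Kruskal: consider edges lightest-first.
C-G (1): add — endpoints in different components.
E-F (2): add — endpoints in different components.
D-F (7): add — endpoints in different components.
A-F (10): add — endpoints in different components.
C-F (15): add — endpoints in different components.
B-D (18): add — endpoints in different components.
MST edge set: {C-G, E-F, D-F, A-F, C-F, B-D}.
Of the listed edges, {C-F, B-D} are in the MST → 2.

2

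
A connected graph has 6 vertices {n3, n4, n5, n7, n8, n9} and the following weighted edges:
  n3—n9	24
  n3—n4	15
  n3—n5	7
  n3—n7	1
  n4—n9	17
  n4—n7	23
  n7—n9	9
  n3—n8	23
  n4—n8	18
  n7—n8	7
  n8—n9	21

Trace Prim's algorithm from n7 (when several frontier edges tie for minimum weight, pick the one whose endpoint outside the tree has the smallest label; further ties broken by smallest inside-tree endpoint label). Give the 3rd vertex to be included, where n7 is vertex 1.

Grow the tree from n7 using Prim:
Step 1: frontier [n3—n7 1, n7—n8 7, n7—n9 9, n4—n7 23] → take n3—n7 (1); add n3.
Step 2: frontier [n3—n5 7, n3—n4 15, n3—n8 23, n3—n9 24, n7—n8 7, n7—n9 9, n4—n7 23] → take n3—n5 (7); add n5.
Step 3: frontier [n3—n4 15, n3—n8 23, n3—n9 24, n7—n8 7, n7—n9 9, n4—n7 23] → take n7—n8 (7); add n8.
Step 4: frontier [n3—n4 15, n3—n9 24, n7—n9 9, n4—n7 23, n4—n8 18, n8—n9 21] → take n7—n9 (9); add n9.
Step 5: frontier [n3—n4 15, n4—n7 23, n4—n8 18, n4—n9 17] → take n3—n4 (15); add n4.
Vertex order: n7, n3, n5, n8, n9, n4. The 3rd vertex is n5.

n5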